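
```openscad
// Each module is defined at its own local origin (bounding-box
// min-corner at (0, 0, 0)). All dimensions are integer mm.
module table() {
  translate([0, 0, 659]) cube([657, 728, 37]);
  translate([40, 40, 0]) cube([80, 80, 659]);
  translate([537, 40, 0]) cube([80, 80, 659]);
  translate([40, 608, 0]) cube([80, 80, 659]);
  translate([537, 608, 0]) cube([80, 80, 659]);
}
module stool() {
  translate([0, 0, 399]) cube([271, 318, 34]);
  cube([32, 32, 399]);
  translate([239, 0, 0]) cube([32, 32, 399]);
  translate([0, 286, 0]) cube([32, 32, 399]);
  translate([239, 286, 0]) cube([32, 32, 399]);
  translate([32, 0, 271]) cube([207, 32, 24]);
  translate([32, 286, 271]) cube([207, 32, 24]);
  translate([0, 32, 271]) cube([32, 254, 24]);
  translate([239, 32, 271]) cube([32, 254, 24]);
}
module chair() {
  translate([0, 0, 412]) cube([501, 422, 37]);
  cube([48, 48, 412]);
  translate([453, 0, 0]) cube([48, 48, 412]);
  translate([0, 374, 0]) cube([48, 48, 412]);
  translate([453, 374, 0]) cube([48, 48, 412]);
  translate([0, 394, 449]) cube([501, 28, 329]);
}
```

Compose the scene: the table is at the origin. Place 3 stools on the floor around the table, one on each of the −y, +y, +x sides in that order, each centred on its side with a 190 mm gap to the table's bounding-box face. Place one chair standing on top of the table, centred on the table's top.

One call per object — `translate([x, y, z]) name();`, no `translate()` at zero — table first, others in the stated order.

table();
translate([193, -508, 0]) stool();
translate([193, 918, 0]) stool();
translate([847, 205, 0]) stool();
translate([78, 153, 696]) chair();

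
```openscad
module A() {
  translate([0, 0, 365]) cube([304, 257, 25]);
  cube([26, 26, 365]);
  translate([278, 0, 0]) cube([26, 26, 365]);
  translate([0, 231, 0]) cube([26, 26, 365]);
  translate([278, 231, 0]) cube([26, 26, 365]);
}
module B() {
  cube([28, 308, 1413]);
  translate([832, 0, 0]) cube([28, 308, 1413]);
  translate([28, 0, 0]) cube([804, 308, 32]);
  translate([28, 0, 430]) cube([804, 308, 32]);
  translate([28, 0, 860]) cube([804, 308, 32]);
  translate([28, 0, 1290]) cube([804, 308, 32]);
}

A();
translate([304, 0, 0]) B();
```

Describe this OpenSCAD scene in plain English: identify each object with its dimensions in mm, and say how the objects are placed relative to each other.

A is a simple wooden stool: a rectangular seat 304 mm (x) by 257 mm (y), 25 mm thick, top face at z = 390 mm, on four square legs, each 26×26 mm in cross-section. The legs rest on z = 0, each flush with a corner of the seat.

B is an open bookshelf. Two side panels, each 28 mm thick, 308 mm deep and 1413 mm tall, stand 860 mm apart (outside-to-outside). Between them sit 4 shelves, each 32 mm thick and 308 mm deep, spanning the full gap between the sides. The bottom shelf rests on the floor (its underside at z = 0) and the clear gap between one shelf's top and the next shelf's underside is 398 mm.

The bookshelf is against the stool's +x side, with their −y faces flush.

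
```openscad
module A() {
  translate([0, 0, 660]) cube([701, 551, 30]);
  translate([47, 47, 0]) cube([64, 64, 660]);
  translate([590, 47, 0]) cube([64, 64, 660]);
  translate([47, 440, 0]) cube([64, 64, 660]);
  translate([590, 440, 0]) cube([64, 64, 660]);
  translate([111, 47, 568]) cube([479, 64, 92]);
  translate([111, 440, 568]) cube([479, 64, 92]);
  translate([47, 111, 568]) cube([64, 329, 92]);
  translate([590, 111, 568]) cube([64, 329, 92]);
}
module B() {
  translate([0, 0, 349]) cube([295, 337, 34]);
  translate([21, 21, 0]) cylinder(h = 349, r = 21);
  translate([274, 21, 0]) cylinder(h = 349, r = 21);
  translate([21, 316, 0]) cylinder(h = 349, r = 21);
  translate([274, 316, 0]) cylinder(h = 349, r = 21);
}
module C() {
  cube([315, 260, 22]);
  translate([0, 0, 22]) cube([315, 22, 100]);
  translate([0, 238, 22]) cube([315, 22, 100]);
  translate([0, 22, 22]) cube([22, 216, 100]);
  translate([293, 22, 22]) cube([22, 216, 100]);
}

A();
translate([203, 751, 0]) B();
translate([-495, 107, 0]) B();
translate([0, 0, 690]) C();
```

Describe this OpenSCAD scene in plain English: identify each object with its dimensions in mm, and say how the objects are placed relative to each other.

A is a table: top 701 mm (x) × 551 mm (y), 30 mm thick, upper face at z = 690 mm, on four 64×64 mm square legs, each inset 47 mm from the nearest pair of top edges, running from z = 0 to the bottom of the top. Four apron rails, 64 mm thick and 92 mm tall, run between adjacent legs with their top edges flush with the underside of the top and their outer faces flush with the legs' outer faces.

B is a four-legged stool. The seat is 295×337 mm, 34 mm thick, top at z = 383 mm. It stands on four round legs, each 42 mm in diameter, from z = 0 to the seat underside, each leg's axis is inset half a diameter from the nearest pair of seat edges (so the leg's bounding box is flush with the corner).

C is an open-topped rectangular box: outside dimensions 315×260×122 mm, with a uniform wall and base thickness of 22 mm. The base is a full 315×260 slab on the floor; four walls sit on top of the base. The front and back walls (the −y and +y sides) span the full width; the two side walls fit between them.

Two stools sit around the table at the +y, −x sides. The open box is on top of the table.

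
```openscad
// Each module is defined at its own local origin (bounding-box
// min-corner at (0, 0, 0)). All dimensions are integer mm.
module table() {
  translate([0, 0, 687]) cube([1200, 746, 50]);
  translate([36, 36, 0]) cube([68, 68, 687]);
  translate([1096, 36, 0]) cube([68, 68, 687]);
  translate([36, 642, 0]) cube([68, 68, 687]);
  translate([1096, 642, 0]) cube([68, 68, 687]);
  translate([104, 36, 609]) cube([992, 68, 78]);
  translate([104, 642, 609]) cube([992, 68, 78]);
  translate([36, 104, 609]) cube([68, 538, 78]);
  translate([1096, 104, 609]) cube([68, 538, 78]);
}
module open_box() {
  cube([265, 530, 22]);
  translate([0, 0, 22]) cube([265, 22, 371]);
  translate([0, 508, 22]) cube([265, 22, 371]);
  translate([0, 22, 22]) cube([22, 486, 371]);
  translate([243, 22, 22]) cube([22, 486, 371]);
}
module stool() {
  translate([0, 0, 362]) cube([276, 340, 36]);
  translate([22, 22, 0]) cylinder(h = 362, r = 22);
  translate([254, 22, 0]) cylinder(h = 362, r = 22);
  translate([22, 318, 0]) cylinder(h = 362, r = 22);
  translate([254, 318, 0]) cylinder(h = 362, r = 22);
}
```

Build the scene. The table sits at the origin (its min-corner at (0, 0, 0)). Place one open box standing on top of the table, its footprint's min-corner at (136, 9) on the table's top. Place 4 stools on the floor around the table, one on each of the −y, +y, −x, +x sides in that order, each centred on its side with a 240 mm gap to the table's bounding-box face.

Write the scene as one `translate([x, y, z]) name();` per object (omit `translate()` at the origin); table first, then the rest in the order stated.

table();
translate([136, 9, 737]) open_box();
translate([462, -580, 0]) stool();
translate([462, 986, 0]) stool();
translate([-516, 203, 0]) stool();
translate([1440, 203, 0]) stool();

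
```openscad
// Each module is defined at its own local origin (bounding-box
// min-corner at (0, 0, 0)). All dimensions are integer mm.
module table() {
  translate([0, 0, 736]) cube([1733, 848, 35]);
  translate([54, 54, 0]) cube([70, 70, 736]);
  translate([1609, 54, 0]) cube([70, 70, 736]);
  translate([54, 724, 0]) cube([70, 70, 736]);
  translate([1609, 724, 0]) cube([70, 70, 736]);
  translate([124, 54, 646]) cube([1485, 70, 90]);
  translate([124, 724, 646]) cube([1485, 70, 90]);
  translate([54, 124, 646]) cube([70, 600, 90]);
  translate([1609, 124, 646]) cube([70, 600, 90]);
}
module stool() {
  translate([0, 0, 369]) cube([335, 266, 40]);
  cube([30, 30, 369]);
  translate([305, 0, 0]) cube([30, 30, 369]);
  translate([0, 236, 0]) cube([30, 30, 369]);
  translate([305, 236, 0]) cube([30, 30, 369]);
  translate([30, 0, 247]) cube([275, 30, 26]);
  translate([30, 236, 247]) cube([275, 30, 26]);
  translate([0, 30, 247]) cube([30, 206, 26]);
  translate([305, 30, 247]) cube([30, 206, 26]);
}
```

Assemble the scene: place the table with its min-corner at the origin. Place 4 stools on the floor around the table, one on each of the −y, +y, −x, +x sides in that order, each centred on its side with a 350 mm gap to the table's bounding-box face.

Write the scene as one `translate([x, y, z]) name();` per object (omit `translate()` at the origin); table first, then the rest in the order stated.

table();
translate([699, -616, 0]) stool();
translate([699, 1198, 0]) stool();
translate([-685, 291, 0]) stool();
translate([2083, 291, 0]) stool();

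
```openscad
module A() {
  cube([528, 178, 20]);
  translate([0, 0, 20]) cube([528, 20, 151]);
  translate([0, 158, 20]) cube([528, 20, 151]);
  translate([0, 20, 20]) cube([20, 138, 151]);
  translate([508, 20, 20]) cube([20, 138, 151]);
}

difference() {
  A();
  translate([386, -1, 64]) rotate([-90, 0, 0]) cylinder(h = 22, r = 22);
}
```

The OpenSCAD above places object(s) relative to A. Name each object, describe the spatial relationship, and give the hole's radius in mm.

The subtracted cylinder has r = 22 mm.

A is an open box. The open box has a circular hole through its front wall. The hole's radius is 22 mm.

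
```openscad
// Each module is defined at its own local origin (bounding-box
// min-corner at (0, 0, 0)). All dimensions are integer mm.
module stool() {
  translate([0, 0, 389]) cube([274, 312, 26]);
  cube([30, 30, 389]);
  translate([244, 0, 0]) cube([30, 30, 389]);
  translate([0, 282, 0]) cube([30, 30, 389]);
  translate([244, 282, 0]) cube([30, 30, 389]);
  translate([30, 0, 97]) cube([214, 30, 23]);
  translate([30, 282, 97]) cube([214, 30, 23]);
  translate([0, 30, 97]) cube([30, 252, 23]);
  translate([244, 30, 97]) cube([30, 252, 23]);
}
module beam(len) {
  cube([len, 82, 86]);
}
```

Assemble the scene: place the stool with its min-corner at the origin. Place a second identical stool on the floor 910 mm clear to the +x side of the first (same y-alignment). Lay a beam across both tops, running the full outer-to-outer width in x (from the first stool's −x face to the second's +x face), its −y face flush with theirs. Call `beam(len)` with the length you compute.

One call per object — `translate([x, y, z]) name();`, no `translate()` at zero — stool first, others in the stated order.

stool();
translate([1184, 0, 0]) stool();
translate([0, 0, 415]) beam(1458);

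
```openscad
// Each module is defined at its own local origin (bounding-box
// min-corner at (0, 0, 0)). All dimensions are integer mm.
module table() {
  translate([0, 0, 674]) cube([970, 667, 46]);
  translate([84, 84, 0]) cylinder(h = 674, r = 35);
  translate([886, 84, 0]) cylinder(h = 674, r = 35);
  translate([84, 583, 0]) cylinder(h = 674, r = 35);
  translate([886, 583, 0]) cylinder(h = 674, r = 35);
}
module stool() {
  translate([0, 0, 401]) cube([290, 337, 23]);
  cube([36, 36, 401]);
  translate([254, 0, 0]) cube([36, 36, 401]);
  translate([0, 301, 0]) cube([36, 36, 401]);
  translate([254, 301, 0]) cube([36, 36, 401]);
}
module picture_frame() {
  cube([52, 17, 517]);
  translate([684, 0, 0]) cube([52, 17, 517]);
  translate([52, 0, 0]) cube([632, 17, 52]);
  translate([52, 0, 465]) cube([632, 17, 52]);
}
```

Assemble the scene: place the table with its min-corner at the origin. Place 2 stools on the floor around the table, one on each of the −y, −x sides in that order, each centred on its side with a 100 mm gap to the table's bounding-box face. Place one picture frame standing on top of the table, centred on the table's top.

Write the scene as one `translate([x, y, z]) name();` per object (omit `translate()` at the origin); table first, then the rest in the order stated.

table();
translate([340, -437, 0]) stool();
translate([-390, 165, 0]) stool();
translate([117, 325, 720]) picture_frame();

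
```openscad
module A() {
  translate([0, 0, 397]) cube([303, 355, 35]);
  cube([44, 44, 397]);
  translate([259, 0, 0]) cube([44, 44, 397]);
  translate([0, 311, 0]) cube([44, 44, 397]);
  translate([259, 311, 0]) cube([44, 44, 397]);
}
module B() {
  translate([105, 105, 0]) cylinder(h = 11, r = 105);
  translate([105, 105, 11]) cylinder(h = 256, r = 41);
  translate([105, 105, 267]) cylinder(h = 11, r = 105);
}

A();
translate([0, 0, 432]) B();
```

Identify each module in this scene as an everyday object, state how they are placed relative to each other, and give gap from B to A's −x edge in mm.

The spool's min-x is at 0; the stool's min-x is 0; gap = 0 mm.

A is a stool. B is a spool. The spool is on top of the stool. The gap from the spool to the stool's −x edge is 0 mm.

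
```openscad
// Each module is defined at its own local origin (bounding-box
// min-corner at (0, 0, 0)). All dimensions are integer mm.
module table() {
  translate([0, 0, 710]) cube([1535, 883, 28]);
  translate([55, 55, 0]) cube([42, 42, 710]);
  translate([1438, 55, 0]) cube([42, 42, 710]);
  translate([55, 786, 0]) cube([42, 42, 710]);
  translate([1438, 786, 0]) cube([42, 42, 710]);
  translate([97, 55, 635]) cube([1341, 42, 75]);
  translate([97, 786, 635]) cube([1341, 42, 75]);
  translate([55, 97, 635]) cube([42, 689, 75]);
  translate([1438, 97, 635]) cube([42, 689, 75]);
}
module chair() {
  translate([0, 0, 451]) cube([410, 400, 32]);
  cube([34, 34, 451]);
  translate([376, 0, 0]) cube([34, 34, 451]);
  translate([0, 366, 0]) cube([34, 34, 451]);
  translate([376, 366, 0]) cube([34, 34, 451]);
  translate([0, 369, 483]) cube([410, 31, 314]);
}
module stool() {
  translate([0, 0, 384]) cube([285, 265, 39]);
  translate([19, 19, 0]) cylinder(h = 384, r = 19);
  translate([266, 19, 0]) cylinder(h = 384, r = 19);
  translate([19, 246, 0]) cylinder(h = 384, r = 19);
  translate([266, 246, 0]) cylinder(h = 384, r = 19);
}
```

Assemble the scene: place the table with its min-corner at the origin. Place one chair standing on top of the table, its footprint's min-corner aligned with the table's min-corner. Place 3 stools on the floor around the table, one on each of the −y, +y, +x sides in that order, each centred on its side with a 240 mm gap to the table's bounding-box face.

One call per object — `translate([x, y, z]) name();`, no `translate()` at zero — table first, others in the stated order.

table();
translate([0, 0, 738]) chair();
translate([625, -505, 0]) stool();
translate([625, 1123, 0]) stool();
translate([1775, 309, 0]) stool();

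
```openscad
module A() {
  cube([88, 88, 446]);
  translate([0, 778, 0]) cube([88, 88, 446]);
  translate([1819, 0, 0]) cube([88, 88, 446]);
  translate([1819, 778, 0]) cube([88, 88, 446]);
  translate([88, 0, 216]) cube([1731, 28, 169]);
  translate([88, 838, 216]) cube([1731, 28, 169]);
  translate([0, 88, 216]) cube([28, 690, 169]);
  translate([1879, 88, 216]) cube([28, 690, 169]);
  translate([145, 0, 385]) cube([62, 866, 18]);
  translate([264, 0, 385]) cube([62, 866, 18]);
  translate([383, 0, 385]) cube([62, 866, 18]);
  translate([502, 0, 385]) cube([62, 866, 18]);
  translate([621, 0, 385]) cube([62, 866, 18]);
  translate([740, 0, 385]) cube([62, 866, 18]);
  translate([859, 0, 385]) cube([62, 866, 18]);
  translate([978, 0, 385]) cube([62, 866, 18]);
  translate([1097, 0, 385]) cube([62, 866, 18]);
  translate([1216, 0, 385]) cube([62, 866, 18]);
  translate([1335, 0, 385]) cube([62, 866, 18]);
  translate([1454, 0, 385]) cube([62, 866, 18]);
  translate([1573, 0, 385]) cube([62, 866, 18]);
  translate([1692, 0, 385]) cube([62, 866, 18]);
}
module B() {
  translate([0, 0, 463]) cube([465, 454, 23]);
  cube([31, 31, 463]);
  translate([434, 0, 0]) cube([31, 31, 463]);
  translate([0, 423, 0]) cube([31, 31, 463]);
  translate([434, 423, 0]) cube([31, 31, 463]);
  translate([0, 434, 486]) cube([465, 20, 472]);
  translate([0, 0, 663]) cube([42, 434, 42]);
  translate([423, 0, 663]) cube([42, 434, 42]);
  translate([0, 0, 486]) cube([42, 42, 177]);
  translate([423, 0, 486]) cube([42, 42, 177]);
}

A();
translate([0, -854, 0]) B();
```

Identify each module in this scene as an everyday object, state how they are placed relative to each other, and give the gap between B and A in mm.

A is a bed frame. B is a chair. The chair is on the floor beside the bed frame on its −y side. The gap between the chair and the bed frame is 400 mm.

The chair's nearest face is 400 mm from the bed frame's −y face.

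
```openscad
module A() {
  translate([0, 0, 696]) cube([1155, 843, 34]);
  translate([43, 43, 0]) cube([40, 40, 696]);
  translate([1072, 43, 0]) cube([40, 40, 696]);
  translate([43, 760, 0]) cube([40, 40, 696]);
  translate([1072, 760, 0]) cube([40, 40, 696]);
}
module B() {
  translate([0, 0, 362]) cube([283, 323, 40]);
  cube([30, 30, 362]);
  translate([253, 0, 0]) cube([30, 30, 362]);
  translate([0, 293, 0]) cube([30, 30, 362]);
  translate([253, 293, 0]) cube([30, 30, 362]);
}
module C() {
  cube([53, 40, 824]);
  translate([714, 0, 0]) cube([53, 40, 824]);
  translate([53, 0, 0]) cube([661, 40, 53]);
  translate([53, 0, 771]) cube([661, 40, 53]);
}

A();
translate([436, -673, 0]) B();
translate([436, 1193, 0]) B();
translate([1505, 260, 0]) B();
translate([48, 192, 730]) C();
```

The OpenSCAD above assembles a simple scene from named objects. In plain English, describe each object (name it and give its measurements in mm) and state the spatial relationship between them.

A is a table: top 1155 mm (x) × 843 mm (y), 34 mm thick, upper face at z = 730 mm, on four 40×40 mm square legs, each inset 43 mm from the nearest pair of top edges, running from z = 0 to the bottom of the top.

B is a four-legged stool. The seat is a 283×323×40 mm slab whose top surface is at z = 402 mm; four square legs, each 30×30 mm in cross-section, run from the floor (z = 0) to the underside of the seat, each flush with a corner of the seat.

C is a picture frame with a 661×718 mm rectangular opening (x by z) and a uniform 53 mm border on every side. Frame depth is 40 mm along y. It is built from two vertical stiles running the full outside height and two horizontal rails spanning the gap between the stiles.

Three stools sit around the table at the −y, +y, +x sides. The picture frame is on top of the table.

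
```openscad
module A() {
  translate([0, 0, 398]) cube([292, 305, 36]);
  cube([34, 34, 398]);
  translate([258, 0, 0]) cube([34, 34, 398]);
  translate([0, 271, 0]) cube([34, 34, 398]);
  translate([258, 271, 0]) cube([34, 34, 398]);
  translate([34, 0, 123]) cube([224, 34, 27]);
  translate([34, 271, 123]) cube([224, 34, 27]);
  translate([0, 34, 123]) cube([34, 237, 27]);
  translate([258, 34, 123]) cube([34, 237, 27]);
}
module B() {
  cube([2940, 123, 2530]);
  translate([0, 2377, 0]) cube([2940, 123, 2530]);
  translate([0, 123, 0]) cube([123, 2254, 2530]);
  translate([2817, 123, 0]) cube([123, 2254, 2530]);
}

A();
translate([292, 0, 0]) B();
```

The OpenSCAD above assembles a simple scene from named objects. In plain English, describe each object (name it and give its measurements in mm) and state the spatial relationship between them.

A is a simple wooden stool: a rectangular seat 292 mm (x) by 305 mm (y), 36 mm thick, top face at z = 434 mm, on four square legs, each 34×34 mm in cross-section. The legs rest on z = 0, each flush with a corner of the seat. Four stretchers, 34 mm wide and 27 mm tall, connect adjacent legs with their undersides at z = 123 mm, each running between the inner faces of the legs it joins and aligned with the legs' outer faces on the other axis.

B is a box-shaped house frame (walls only): outside footprint 2940×2500 mm, wall height 2530 mm, wall thickness 123 mm. The two y-facing walls run the full x-width; the two x-facing walls fit between the inner faces of the y-facing walls.

The house frame is against the stool's +x side, with their −y faces flush.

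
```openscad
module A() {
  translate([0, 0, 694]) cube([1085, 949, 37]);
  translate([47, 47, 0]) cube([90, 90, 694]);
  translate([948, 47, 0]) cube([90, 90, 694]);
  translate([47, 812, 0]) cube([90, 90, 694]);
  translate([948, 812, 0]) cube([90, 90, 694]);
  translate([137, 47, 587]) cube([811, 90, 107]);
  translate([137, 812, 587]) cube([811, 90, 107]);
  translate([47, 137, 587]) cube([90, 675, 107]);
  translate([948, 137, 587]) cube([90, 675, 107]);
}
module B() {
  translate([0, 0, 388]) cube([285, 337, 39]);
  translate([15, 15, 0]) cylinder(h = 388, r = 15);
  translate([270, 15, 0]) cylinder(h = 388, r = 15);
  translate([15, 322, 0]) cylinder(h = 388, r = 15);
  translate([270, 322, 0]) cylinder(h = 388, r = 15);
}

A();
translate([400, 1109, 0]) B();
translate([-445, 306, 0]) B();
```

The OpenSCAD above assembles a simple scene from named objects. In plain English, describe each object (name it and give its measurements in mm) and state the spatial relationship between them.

A is a rectangular dining table. The top is 1085×949×37 mm with its upper surface at z = 731 mm. It stands on four 90×90 mm square legs, each inset 47 mm from the nearest pair of top edges, running from the floor to the underside of the top. Four apron rails, 90 mm thick and 107 mm tall, run between adjacent legs with their top edges flush with the underside of the top and their outer faces flush with the legs' outer faces.

B is a four-legged stool. The seat is 285×337 mm, 39 mm thick, top at z = 427 mm. It stands on four round legs, each 30 mm in diameter, from z = 0 to the seat underside, each leg's axis is inset half a diameter from the nearest pair of seat edges (so the leg's bounding box is flush with the corner).

Two stools sit around the table at the +y, −x sides.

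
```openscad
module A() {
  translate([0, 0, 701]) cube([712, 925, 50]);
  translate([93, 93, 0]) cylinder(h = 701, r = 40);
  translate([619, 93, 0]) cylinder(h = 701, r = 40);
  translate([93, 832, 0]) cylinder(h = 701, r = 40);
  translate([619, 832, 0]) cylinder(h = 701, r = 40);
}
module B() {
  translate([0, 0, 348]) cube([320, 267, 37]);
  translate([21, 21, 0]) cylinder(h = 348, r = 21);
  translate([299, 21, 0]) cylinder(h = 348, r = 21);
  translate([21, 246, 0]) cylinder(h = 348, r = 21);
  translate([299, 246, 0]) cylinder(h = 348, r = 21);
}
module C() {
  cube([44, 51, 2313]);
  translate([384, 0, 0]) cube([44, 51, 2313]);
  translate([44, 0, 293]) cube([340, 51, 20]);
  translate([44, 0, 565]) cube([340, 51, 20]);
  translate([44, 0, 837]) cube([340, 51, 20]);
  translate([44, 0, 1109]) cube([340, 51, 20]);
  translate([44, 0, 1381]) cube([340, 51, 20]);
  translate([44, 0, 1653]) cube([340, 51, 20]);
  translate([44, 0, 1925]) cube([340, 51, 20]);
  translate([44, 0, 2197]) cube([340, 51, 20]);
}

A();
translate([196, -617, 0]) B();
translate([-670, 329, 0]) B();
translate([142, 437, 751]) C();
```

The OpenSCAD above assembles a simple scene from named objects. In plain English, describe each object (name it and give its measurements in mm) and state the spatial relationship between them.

A is a table with a 712×925 mm rectangular top, 50 mm thick, top surface at z = 751 mm, supported by four round legs of 80 mm diameter, each leg's bounding box inset 53 mm from the nearest pair of top edges, running from the floor.

B is a four-legged stool. The seat is a 320×267×37 mm slab whose top surface is at z = 385 mm; four round legs, each 42 mm in diameter, run from the floor (z = 0) to the underside of the seat, each leg's axis is inset half a diameter from the nearest pair of seat edges (so the leg's bounding box is flush with the corner).

C is a straight ladder. Two 44×51 mm vertical rails, 2313 mm tall, stand 428 mm apart (outside-to-outside) with their front faces coplanar on the −y side. 8 rungs, each 51 mm deep and 20 mm tall, span between the inner faces of the rails, front faces flush with the rails. The lowest rung's underside is at z = 293 mm and rungs are spaced 272 mm apart (underside to underside).

Two stools sit around the table at the −y, −x sides. The ladder is on top of the table, centred.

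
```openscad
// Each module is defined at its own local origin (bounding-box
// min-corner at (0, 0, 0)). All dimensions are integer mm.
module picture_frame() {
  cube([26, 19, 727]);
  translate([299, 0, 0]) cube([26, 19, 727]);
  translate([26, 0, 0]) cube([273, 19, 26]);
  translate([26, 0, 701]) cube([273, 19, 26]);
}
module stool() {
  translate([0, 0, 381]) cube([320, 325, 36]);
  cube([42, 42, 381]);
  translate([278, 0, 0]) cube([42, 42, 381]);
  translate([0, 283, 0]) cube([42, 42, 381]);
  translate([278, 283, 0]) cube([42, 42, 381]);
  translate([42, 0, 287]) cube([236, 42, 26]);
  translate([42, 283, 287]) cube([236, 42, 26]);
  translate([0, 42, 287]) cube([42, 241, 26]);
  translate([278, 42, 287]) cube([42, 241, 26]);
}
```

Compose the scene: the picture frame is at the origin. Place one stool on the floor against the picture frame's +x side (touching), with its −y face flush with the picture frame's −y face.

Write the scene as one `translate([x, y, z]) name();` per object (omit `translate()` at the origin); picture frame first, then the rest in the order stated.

picture_frame();
translate([325, 0, 0]) stool();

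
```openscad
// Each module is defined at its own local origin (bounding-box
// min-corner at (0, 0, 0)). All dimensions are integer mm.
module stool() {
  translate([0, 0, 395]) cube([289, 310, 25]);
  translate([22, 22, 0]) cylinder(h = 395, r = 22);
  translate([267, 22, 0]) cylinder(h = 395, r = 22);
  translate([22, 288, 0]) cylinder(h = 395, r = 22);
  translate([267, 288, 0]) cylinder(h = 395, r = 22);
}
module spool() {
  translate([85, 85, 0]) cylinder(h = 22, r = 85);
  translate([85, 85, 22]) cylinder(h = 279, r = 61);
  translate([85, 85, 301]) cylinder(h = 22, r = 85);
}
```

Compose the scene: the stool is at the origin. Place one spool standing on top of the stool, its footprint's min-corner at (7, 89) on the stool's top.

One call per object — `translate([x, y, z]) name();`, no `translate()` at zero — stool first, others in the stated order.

stool();
translate([7, 89, 420]) spool();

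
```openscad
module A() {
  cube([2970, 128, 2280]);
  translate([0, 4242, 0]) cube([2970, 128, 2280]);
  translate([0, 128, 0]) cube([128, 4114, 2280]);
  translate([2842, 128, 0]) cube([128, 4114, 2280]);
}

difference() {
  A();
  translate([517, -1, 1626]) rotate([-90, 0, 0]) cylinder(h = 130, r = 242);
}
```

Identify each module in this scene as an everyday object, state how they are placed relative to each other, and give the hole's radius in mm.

The subtracted cylinder has r = 242 mm.

A is a house frame. The house frame has a circular hole through its front wall. The hole's radius is 242 mm.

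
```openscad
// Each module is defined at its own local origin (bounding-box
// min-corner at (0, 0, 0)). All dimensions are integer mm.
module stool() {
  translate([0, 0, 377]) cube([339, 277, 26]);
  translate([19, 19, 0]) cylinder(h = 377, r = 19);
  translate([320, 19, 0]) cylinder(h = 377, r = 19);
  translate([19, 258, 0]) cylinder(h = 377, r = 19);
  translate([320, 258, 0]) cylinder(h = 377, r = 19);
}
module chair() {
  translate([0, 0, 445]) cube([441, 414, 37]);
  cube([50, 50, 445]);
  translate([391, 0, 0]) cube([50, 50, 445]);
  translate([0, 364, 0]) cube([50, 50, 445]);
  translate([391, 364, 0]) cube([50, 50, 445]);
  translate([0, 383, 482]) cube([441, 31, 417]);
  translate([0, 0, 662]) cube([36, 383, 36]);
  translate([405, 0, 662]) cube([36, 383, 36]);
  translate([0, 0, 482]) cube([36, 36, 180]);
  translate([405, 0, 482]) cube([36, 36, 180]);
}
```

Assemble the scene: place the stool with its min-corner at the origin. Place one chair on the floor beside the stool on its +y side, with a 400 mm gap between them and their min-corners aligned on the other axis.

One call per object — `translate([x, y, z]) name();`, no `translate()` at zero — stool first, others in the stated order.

stool();
translate([0, 677, 0]) chair();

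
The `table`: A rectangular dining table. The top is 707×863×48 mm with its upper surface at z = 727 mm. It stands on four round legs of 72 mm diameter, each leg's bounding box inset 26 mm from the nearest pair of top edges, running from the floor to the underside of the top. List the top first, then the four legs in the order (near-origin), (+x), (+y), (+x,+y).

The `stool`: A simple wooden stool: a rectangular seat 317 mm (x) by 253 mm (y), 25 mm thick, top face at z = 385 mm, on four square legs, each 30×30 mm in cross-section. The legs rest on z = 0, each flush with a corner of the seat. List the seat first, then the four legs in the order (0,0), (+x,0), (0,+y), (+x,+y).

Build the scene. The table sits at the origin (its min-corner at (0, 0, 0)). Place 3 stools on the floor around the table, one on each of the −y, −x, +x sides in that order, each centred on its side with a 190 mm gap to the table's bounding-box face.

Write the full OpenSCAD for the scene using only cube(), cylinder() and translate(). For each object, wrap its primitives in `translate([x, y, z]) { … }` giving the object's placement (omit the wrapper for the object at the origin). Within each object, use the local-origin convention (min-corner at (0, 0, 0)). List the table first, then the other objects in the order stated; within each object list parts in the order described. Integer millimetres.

translate([0, 0, 679]) cube([707, 863, 48]);
translate([62, 62, 0]) cylinder(h = 679, r = 36);
translate([645, 62, 0]) cylinder(h = 679, r = 36);
translate([62, 801, 0]) cylinder(h = 679, r = 36);
translate([645, 801, 0]) cylinder(h = 679, r = 36);
translate([195, -443, 0]) {
  translate([0, 0, 360]) cube([317, 253, 25]);
  cube([30, 30, 360]);
  translate([287, 0, 0]) cube([30, 30, 360]);
  translate([0, 223, 0]) cube([30, 30, 360]);
  translate([287, 223, 0]) cube([30, 30, 360]);
}
translate([-507, 305, 0]) {
  translate([0, 0, 360]) cube([317, 253, 25]);
  cube([30, 30, 360]);
  translate([287, 0, 0]) cube([30, 30, 360]);
  translate([0, 223, 0]) cube([30, 30, 360]);
  translate([287, 223, 0]) cube([30, 30, 360]);
}
translate([897, 305, 0]) {
  translate([0, 0, 360]) cube([317, 253, 25]);
  cube([30, 30, 360]);
  translate([287, 0, 0]) cube([30, 30, 360]);
  translate([0, 223, 0]) cube([30, 30, 360]);
  translate([287, 223, 0]) cube([30, 30, 360]);
}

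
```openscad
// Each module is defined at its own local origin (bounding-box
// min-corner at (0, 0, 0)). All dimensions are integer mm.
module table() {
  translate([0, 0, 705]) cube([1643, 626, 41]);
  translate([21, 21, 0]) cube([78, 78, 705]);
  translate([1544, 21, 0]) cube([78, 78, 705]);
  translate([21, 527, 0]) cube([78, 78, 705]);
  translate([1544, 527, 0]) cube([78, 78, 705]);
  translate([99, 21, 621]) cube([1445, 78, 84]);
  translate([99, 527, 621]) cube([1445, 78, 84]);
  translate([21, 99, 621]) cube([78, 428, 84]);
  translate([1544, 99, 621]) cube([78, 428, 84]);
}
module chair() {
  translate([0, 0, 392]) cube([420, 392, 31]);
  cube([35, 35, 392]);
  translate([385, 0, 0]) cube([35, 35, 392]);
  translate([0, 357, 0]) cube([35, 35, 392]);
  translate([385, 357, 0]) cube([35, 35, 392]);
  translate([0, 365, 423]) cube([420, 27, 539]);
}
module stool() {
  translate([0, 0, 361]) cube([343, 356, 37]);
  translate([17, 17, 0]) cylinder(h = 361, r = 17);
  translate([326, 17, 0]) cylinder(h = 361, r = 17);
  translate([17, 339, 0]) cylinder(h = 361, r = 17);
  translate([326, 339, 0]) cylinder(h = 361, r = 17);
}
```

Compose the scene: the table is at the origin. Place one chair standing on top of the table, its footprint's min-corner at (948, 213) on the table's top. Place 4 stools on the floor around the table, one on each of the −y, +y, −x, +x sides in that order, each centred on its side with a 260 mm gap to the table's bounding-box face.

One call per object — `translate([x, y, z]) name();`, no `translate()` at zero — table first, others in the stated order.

table();
translate([948, 213, 746]) chair();
translate([650, -616, 0]) stool();
translate([650, 886, 0]) stool();
translate([-603, 135, 0]) stool();
translate([1903, 135, 0]) stool();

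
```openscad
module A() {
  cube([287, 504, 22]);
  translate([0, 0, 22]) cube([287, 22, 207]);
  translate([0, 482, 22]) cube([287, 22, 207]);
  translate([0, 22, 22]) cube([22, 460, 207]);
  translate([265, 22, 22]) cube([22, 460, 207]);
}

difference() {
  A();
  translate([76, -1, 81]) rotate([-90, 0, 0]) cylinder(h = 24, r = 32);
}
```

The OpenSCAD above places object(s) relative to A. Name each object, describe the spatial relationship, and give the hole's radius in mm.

A is an open box. The open box has a circular hole through its front wall. The hole's radius is 32 mm.

The subtracted cylinder has r = 32 mm.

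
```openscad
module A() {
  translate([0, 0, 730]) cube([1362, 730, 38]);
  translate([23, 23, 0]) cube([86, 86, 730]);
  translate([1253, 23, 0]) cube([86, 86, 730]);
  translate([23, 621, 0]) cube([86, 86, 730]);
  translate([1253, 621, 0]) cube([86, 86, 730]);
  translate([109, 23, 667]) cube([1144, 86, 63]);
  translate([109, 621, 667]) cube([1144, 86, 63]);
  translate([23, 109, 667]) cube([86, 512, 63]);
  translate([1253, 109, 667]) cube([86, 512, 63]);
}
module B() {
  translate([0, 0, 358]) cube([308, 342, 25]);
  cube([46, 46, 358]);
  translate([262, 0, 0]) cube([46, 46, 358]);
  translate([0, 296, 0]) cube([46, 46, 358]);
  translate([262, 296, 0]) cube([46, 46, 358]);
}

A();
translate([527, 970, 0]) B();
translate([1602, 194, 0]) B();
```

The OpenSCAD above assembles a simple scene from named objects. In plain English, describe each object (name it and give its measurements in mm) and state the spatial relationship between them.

A is a rectangular dining table. The top is 1362×730×38 mm with its upper surface at z = 768 mm. It stands on four 86×86 mm square legs, each inset 23 mm from the nearest pair of top edges, running from the floor to the underside of the top. Four apron rails, 86 mm thick and 63 mm tall, run between adjacent legs with their top edges flush with the underside of the top and their outer faces flush with the legs' outer faces.

B is a four-legged stool. The seat is a 308×342×25 mm slab whose top surface is at z = 383 mm; four square legs, each 46×46 mm in cross-section, run from the floor (z = 0) to the underside of the seat, each flush with a corner of the seat.

Two stools sit around the table at the +y, +x sides.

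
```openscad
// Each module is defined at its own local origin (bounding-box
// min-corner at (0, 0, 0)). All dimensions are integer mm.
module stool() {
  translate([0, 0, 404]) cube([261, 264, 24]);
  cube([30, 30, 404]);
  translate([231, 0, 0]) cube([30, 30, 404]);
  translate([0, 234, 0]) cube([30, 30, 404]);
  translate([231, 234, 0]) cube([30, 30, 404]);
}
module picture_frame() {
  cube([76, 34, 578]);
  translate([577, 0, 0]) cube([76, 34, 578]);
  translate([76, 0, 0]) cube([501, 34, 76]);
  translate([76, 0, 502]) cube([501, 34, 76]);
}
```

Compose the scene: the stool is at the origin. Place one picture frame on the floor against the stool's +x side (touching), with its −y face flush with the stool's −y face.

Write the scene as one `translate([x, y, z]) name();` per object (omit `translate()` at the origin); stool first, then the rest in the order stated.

stool();
translate([261, 0, 0]) picture_frame();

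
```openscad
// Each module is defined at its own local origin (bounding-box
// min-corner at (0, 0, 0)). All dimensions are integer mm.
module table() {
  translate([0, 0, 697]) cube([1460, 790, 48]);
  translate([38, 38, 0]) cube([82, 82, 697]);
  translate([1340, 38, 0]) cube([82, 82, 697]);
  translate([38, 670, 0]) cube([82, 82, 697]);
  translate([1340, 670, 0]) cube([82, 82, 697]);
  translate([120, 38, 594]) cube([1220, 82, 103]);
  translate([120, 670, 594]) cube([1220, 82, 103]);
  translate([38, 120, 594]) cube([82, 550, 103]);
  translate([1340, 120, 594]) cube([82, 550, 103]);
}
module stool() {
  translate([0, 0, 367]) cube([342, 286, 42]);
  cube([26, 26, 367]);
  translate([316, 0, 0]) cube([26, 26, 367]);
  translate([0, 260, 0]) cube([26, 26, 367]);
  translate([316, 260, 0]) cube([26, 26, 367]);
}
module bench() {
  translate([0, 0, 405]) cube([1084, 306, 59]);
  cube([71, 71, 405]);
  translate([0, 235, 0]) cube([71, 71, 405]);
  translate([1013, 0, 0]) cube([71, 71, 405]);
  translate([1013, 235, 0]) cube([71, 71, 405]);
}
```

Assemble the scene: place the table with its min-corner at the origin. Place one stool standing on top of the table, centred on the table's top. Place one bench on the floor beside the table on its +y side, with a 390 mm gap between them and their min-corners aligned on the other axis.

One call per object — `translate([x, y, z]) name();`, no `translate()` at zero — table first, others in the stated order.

table();
translate([559, 252, 745]) stool();
translate([0, 1180, 0]) bench();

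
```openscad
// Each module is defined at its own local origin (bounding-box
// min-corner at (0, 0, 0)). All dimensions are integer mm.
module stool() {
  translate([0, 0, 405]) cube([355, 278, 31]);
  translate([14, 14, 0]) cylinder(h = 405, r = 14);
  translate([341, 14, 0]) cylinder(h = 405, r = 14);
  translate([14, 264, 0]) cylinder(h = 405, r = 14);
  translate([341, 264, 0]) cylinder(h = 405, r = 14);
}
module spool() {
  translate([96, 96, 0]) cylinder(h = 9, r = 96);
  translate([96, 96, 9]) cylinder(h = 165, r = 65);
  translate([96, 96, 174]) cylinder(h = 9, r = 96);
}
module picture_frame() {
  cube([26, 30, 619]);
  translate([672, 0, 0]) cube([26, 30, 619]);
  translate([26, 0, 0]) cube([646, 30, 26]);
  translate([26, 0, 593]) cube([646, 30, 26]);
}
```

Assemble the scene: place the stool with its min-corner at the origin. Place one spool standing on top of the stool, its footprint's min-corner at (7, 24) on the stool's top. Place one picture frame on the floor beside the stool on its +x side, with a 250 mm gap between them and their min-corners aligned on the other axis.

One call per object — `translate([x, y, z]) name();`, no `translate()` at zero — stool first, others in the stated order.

stool();
translate([7, 24, 436]) spool();
translate([605, 0, 0]) picture_frame();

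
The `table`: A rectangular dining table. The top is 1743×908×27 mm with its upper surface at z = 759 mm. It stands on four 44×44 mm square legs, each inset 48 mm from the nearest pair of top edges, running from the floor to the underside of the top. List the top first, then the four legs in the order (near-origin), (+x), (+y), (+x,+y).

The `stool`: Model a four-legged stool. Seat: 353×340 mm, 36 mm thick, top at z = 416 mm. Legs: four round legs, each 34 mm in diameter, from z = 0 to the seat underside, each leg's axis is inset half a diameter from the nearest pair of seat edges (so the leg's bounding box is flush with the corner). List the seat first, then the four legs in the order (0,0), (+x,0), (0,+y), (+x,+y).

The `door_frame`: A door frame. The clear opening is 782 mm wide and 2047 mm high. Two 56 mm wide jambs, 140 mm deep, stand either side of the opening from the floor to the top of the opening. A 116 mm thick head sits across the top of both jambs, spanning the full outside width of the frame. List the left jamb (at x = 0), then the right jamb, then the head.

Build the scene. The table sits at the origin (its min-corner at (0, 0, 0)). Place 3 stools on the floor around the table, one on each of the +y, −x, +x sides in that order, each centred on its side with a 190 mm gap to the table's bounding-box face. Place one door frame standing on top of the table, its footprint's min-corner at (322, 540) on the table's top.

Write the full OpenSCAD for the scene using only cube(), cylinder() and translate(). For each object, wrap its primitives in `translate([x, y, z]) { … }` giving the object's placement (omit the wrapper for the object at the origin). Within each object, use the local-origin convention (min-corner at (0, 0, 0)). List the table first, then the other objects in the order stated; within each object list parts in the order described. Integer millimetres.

translate([0, 0, 732]) cube([1743, 908, 27]);
translate([48, 48, 0]) cube([44, 44, 732]);
translate([1651, 48, 0]) cube([44, 44, 732]);
translate([48, 816, 0]) cube([44, 44, 732]);
translate([1651, 816, 0]) cube([44, 44, 732]);
translate([695, 1098, 0]) {
  translate([0, 0, 380]) cube([353, 340, 36]);
  translate([17, 17, 0]) cylinder(h = 380, r = 17);
  translate([336, 17, 0]) cylinder(h = 380, r = 17);
  translate([17, 323, 0]) cylinder(h = 380, r = 17);
  translate([336, 323, 0]) cylinder(h = 380, r = 17);
}
translate([-543, 284, 0]) {
  translate([0, 0, 380]) cube([353, 340, 36]);
  translate([17, 17, 0]) cylinder(h = 380, r = 17);
  translate([336, 17, 0]) cylinder(h = 380, r = 17);
  translate([17, 323, 0]) cylinder(h = 380, r = 17);
  translate([336, 323, 0]) cylinder(h = 380, r = 17);
}
translate([1933, 284, 0]) {
  translate([0, 0, 380]) cube([353, 340, 36]);
  translate([17, 17, 0]) cylinder(h = 380, r = 17);
  translate([336, 17, 0]) cylinder(h = 380, r = 17);
  translate([17, 323, 0]) cylinder(h = 380, r = 17);
  translate([336, 323, 0]) cylinder(h = 380, r = 17);
}
translate([322, 540, 759]) {
  cube([56, 140, 2047]);
  translate([838, 0, 0]) cube([56, 140, 2047]);
  translate([0, 0, 2047]) cube([894, 140, 116]);
}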